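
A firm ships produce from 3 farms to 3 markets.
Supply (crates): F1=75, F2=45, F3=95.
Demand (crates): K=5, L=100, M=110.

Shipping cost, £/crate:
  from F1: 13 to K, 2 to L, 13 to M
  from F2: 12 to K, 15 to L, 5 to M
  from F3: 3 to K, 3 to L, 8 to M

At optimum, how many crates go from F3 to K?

Solving gives:
  F1–L: 75 × £2 = £150
  F2–M: 45 × £5 = £225
  F3–K: 5 × £3 = £15
  F3–L: 25 × £3 = £75
  F3–M: 65 × £8 = £520
Total cost = £985.
So F3→K carries 5 crates.

5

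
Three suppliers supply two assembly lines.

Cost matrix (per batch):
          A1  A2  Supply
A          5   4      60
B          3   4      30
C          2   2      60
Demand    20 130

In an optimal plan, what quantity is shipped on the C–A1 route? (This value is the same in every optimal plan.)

Solving gives:
  A to A2: 60 × 4 = 240
  B to A1: 20 × 3 = 60
  B to A2: 10 × 4 = 40
  C to A2: 60 × 2 = 120
Total cost = 460.
The route C→A1 is not used.

0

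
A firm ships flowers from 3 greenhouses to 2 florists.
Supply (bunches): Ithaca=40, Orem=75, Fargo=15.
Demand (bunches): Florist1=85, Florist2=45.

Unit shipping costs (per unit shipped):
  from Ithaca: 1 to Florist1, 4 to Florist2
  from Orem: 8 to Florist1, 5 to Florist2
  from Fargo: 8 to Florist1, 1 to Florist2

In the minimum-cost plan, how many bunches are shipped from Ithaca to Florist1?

Optimal shipments:
  Ithaca to Florist1: 40 × 1 = 40
  Orem to Florist1: 45 × 8 = 360
  Orem to Florist2: 30 × 5 = 150
  Fargo to Florist2: 15 × 1 = 15
Total cost = 565.
So Ithaca→Florist1 carries 40 bunches.

40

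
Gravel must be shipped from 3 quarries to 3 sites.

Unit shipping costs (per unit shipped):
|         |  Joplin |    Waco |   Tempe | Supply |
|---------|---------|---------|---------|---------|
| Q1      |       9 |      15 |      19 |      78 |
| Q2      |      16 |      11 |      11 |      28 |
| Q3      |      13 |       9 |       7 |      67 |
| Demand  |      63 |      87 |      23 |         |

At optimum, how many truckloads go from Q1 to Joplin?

Optimal shipments:
  Q1 to Joplin: 63 truckloads
  Q1 to Waco: 15 truckloads
  Q2 to Waco: 28 truckloads
  Q3 to Waco: 44 truckloads
  Q3 to Tempe: 23 truckloads
Total cost = 1657.
So Q1→Joplin carries 63 truckloads.

63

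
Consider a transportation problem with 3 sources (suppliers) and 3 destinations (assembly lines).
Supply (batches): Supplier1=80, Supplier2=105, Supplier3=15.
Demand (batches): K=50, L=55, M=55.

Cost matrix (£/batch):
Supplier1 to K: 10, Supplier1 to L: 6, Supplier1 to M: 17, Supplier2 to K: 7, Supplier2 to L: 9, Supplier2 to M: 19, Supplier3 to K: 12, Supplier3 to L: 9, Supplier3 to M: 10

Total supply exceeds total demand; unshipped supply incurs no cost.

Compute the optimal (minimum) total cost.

1540

An optimal shipping plan:
  Supplier1->L: 55 × £6 = £330
  Supplier1->M: 25 × £17 = £425
  Supplier2->K: 50 × £7 = £350
  Supplier2->M: 15 × £19 = £285
  Supplier3->M: 15 × £10 = £150
Total = 330 + 425 + 350 + 285 + 150 = £1540.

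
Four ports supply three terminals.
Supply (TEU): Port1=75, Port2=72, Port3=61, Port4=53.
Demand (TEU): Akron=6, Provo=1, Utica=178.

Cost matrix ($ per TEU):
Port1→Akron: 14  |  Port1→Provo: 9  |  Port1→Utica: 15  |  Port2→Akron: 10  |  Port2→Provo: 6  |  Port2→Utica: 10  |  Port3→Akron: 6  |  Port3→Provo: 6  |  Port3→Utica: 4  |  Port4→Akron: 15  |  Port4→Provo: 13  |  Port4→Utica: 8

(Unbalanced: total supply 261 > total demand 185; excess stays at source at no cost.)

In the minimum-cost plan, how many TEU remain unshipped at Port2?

Minimum-cost shipments:
  Port2->Akron: 6 TEU
  Port2->Provo: 1 TEU
  Port2->Utica: 64 TEU
  Port3->Utica: 61 TEU
  Port4->Utica: 53 TEU
Total cost = $1374.
Port2 ships 71 of its 72, leaving 1.

1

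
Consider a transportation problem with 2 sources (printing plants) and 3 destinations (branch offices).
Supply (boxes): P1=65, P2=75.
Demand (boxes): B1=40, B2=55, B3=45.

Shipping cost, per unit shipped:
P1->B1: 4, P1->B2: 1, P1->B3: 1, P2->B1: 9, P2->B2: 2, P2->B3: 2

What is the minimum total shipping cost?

One minimum-cost allocation:
  P1→B1: 40 boxes
  P1→B2: 25 boxes
  P2→B2: 30 boxes
  P2→B3: 45 boxes
Total cost = 335.

335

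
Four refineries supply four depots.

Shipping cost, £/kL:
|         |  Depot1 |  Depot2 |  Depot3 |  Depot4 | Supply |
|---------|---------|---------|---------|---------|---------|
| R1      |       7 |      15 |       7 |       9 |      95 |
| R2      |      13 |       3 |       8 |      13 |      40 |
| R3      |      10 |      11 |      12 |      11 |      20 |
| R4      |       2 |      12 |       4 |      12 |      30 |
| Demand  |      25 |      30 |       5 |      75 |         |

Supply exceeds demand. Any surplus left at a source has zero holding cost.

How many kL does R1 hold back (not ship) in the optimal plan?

20

An optimal plan:
  R1 to Depot4: 75 × £9 = £675
  R2 to Depot2: 30 × £3 = £90
  R4 to Depot1: 25 × £2 = £50
  R4 to Depot3: 5 × £4 = £20
Total cost = £835.
R1 ships 75 of its 95, leaving 20.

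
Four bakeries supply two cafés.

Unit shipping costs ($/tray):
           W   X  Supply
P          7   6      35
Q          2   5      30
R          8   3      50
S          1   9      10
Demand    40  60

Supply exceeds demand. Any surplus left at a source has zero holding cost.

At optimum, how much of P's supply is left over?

25

An optimal plan:
  P–X: 10 × $6 = $60
  Q–W: 30 × $2 = $60
  R–X: 50 × $3 = $150
  S–W: 10 × $1 = $10
Total cost = $280.
P ships 10 of its 35, leaving 25.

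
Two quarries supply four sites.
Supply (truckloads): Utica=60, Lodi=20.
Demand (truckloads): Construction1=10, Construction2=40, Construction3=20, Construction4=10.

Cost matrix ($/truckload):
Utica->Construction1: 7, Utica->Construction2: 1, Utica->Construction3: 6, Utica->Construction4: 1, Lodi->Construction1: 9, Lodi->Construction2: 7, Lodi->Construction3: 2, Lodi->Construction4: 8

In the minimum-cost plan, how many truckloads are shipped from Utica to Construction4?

Optimal shipments:
  Utica->Construction1: 10 × $7 = $70
  Utica->Construction2: 40 × $1 = $40
  Utica->Construction4: 10 × $1 = $10
  Lodi->Construction3: 20 × $2 = $40
Total cost = $160.
So Utica→Construction4 carries 10 truckloads.

10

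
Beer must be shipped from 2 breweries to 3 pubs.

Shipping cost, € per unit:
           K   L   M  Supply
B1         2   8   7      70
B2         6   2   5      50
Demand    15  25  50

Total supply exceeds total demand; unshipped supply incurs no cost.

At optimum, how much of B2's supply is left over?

Minimum-cost shipments:
  B1–K: 15 kegs
  B1–M: 25 kegs
  B2–L: 25 kegs
  B2–M: 25 kegs
Total cost = €380.
B2 ships 50 of its 50, leaving 0.

0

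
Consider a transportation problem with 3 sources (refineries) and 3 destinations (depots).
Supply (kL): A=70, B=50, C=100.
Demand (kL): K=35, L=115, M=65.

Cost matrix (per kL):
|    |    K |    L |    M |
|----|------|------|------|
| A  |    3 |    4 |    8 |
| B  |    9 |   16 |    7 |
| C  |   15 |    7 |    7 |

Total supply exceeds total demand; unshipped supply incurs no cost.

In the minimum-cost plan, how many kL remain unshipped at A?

An optimal plan:
  A to K: 35 kL
  A to L: 35 kL
  B to M: 50 kL
  C to L: 80 kL
  C to M: 15 kL
Total cost = 1260.
A ships 70 of its 70, leaving 0.

0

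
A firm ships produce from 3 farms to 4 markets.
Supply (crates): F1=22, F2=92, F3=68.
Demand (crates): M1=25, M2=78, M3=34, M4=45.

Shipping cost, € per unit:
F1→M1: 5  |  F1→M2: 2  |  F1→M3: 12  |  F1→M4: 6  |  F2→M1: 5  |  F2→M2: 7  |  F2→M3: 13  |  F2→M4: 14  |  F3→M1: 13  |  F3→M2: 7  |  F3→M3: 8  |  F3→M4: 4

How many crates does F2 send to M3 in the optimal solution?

11

The minimum-cost plan:
  F1 to M2: 22 crates
  F2 to M1: 25 crates
  F2 to M2: 56 crates
  F2 to M3: 11 crates
  F3 to M3: 23 crates
  F3 to M4: 45 crates
Total cost = €1068.
So F2→M3 carries 11 crates.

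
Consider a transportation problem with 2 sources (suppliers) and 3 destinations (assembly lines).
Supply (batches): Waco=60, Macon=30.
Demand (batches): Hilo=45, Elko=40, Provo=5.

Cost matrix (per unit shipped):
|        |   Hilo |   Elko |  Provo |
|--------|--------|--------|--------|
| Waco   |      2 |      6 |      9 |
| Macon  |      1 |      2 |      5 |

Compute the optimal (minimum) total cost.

An optimal shipping plan:
  Waco to Hilo: 45 batches
  Waco to Elko: 15 batches
  Macon to Elko: 25 batches
  Macon to Provo: 5 batches
Total cost = 255.
(Supply check: Waco ships 60; Macon ships 30.)

255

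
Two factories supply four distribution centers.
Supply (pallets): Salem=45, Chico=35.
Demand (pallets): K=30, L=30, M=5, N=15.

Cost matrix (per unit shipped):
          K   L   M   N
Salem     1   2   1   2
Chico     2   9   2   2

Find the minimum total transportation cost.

Optimal allocation:
  Salem–K: 15 pallets
  Salem–L: 30 pallets
  Chico–K: 15 pallets
  Chico–M: 5 pallets
  Chico–N: 15 pallets
Total cost = 145.

145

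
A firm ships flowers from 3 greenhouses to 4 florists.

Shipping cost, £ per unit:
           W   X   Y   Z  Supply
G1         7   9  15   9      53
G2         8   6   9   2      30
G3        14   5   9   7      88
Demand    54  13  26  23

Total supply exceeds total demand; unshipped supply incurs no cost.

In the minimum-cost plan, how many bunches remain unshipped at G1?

0

Minimum-cost shipments:
  G1->W: 53 × £7 = £371
  G2->W: 1 × £8 = £8
  G2->Z: 23 × £2 = £46
  G3->X: 13 × £5 = £65
  G3->Y: 26 × £9 = £234
Total cost = £724.
G1 ships 53 of its 53, leaving 0.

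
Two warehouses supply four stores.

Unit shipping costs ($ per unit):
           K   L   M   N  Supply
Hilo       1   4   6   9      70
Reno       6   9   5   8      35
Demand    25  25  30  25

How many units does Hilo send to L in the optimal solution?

Optimal shipments:
  Hilo to K: 25 × $1 = $25
  Hilo to L: 25 × $4 = $100
  Hilo to M: 20 × $6 = $120
  Reno to M: 10 × $5 = $50
  Reno to N: 25 × $8 = $200
Total cost = $495.
So Hilo→L carries 25 units.

25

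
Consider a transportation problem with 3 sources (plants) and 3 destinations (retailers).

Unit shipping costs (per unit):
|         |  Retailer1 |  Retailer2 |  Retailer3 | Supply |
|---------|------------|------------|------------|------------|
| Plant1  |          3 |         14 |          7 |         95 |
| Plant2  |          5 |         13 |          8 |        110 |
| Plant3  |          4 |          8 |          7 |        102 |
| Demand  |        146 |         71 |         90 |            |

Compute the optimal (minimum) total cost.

An optimal shipping plan:
  Plant1→Retailer1: 95 × 3 = 285
  Plant2→Retailer1: 20 × 5 = 100
  Plant2→Retailer3: 90 × 8 = 720
  Plant3→Retailer1: 31 × 4 = 124
  Plant3→Retailer2: 71 × 8 = 568
Total = 285 + 100 + 720 + 124 + 568 = 1797.
(Supply check: Plant1 ships 95; Plant2 ships 110; Plant3 ships 102.)

1797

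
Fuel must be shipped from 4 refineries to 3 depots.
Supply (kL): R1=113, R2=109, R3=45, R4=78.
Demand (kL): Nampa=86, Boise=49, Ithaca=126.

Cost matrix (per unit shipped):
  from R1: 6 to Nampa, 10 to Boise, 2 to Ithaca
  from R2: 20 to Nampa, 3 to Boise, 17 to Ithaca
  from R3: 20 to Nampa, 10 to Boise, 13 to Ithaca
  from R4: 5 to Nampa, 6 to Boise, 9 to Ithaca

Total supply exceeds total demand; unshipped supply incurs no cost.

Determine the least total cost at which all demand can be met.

One minimum-cost allocation:
  R1–Nampa: 8 kL
  R1–Ithaca: 105 kL
  R2–Boise: 49 kL
  R3–Ithaca: 21 kL
  R4–Nampa: 78 kL
Total cost = 1068.
(Supply check: R1 ships 113; R2 ships 49; R3 ships 21; R4 ships 78.)

1068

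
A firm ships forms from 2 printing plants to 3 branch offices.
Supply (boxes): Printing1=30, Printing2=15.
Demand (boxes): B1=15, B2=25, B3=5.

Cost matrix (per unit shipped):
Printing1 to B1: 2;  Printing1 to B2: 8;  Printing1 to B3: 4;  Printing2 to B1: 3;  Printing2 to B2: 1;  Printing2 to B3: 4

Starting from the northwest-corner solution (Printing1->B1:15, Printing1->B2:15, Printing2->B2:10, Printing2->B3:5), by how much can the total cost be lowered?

35

Current plan cost = 15·2 + 15·8 + 10·1 + 5·4 = 180.
Optimal plan:
  Printing1→B1: 15 boxes
  Printing1→B2: 10 boxes
  Printing1→B3: 5 boxes
  Printing2→B2: 15 boxes
Optimal cost = 145.
Saving = 180 − 145 = 35.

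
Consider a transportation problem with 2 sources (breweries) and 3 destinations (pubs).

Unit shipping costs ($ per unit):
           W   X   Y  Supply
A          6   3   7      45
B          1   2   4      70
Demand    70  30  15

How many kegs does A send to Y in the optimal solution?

15

Optimal shipments:
  A to X: 30 × $3 = $90
  A to Y: 15 × $7 = $105
  B to W: 70 × $1 = $70
Total cost = $265.
So A→Y carries 15 kegs.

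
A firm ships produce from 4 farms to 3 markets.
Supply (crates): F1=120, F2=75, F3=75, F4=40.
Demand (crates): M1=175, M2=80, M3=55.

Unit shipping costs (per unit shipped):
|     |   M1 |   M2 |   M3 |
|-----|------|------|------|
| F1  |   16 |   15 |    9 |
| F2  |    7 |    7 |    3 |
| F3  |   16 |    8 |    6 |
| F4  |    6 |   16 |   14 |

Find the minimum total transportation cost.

2895

Optimal allocation:
  F1–M1: 60 crates
  F1–M2: 5 crates
  F1–M3: 55 crates
  F2–M1: 75 crates
  F3–M2: 75 crates
  F4–M1: 40 crates
Total cost = 2895.
(Supply check: F1 ships 120; F2 ships 75; F3 ships 75; F4 ships 40.)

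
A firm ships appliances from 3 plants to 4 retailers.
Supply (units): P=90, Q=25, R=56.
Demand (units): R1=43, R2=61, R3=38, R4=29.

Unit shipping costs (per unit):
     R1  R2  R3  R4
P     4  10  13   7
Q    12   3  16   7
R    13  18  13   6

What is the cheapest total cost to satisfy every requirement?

1275

An optimal shipping plan:
  P→R1: 43 × 4 = 172
  P→R2: 36 × 10 = 360
  P→R3: 11 × 13 = 143
  Q→R2: 25 × 3 = 75
  R→R3: 27 × 13 = 351
  R→R4: 29 × 6 = 174
Total = 172 + 360 + 143 + 75 + 351 + 174 = 1275.
(Supply check: P ships 90; Q ships 25; R ships 56.)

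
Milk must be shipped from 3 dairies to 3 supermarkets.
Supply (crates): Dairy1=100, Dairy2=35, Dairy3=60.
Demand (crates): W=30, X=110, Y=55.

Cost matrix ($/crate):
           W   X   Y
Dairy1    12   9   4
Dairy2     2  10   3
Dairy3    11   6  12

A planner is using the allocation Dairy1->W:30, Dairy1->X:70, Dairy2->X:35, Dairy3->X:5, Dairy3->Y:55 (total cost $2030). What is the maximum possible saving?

945

Current plan cost = 30·12 + 70·9 + 35·10 + 5·6 + 55·12 = $2030.
Optimal plan:
  Dairy1→X: 50 × $9 = $450
  Dairy1→Y: 50 × $4 = $200
  Dairy2→W: 30 × $2 = $60
  Dairy2→Y: 5 × $3 = $15
  Dairy3→X: 60 × $6 = $360
Optimal cost = $1085.
Saving = 2030 − 1085 = $945.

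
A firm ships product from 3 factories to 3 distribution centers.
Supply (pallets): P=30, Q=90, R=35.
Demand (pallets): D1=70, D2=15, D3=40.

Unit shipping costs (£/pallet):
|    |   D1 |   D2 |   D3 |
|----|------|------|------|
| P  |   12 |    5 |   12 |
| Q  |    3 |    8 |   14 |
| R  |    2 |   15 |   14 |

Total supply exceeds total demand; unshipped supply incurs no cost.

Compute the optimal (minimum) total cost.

780

One minimum-cost allocation:
  P to D2: 15 × £5 = £75
  P to D3: 15 × £12 = £180
  Q to D1: 35 × £3 = £105
  Q to D3: 25 × £14 = £350
  R to D1: 35 × £2 = £70
Total = 75 + 180 + 105 + 350 + 70 = £780.
(Supply check: P ships 30; Q ships 60; R ships 35.)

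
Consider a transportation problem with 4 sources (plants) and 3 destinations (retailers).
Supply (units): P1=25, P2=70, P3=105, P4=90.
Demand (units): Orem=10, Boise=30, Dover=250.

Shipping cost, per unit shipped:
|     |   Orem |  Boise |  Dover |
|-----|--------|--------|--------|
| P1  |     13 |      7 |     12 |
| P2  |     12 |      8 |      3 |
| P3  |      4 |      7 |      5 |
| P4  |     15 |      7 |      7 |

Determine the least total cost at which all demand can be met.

An optimal shipping plan:
  P1->Boise: 25 × 7 = 175
  P2->Dover: 70 × 3 = 210
  P3->Orem: 10 × 4 = 40
  P3->Dover: 95 × 5 = 475
  P4->Boise: 5 × 7 = 35
  P4->Dover: 85 × 7 = 595
Total = 175 + 210 + 40 + 475 + 35 + 595 = 1530.
(Supply check: P1 ships 25; P2 ships 70; P3 ships 105; P4 ships 90.)

1530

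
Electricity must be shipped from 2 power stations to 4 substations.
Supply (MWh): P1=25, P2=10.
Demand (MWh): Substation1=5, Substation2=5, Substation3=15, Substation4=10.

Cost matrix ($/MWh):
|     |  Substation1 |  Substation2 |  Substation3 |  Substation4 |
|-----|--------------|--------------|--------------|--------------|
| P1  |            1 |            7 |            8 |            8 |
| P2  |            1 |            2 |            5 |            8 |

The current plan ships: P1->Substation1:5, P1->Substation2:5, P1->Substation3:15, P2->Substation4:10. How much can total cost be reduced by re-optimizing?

Current plan cost = 5·1 + 5·7 + 15·8 + 10·8 = $240.
Optimal plan:
  P1→Substation1: 5 × $1 = $5
  P1→Substation3: 10 × $8 = $80
  P1→Substation4: 10 × $8 = $80
  P2→Substation2: 5 × $2 = $10
  P2→Substation3: 5 × $5 = $25
Optimal cost = $200.
Saving = 240 − 200 = $40.

40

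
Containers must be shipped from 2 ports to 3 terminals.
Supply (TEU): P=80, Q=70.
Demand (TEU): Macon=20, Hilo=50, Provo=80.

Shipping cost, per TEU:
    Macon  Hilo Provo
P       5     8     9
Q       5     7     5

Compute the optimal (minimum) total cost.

An optimal shipping plan:
  P→Macon: 20 × 5 = 100
  P→Hilo: 50 × 8 = 400
  P→Provo: 10 × 9 = 90
  Q→Provo: 70 × 5 = 350
Total = 100 + 400 + 90 + 350 = 940.
(Supply check: P ships 80; Q ships 70.)

940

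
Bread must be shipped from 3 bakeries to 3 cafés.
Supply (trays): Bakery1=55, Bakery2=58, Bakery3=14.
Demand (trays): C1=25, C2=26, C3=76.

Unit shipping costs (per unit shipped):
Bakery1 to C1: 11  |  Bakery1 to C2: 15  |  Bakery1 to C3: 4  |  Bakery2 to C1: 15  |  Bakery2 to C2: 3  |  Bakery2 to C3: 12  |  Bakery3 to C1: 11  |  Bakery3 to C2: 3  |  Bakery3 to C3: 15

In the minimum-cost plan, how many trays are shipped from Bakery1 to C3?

55

Solving gives:
  Bakery1 to C3: 55 × 4 = 220
  Bakery2 to C1: 11 × 15 = 165
  Bakery2 to C2: 26 × 3 = 78
  Bakery2 to C3: 21 × 12 = 252
  Bakery3 to C1: 14 × 11 = 154
Total cost = 869.
So Bakery1→C3 carries 55 trays.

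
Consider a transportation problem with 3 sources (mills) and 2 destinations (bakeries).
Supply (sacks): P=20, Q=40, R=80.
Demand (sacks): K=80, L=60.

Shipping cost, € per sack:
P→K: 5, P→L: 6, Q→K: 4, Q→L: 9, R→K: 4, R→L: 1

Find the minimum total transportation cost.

Optimal allocation:
  P–K: 20 sacks
  Q–K: 40 sacks
  R–K: 20 sacks
  R–L: 60 sacks
Total cost = €400.

400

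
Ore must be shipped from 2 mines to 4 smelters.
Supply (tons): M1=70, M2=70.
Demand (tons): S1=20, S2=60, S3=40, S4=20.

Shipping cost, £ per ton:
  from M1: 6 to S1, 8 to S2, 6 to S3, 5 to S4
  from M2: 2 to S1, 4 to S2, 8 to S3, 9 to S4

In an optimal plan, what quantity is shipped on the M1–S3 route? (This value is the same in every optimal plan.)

The minimum-cost plan:
  M1 to S1: 10 × £6 = £60
  M1 to S3: 40 × £6 = £240
  M1 to S4: 20 × £5 = £100
  M2 to S1: 10 × £2 = £20
  M2 to S2: 60 × £4 = £240
Total cost = £660.
So M1→S3 carries 40 tons.

40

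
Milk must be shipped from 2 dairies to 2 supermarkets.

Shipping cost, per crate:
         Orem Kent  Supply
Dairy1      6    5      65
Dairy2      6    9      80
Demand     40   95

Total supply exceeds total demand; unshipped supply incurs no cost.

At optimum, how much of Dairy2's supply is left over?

An optimal plan:
  Dairy1 to Kent: 65 × 5 = 325
  Dairy2 to Orem: 40 × 6 = 240
  Dairy2 to Kent: 30 × 9 = 270
Total cost = 835.
Dairy2 ships 70 of its 80, leaving 10.

10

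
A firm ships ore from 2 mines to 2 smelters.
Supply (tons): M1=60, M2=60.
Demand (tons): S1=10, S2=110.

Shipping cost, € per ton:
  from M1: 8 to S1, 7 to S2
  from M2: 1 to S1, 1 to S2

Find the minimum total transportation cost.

480

An optimal shipping plan:
  M1–S2: 60 × €7 = €420
  M2–S1: 10 × €1 = €10
  M2–S2: 50 × €1 = €50
Total = 420 + 10 + 50 = €480.
(Supply check: M1 ships 60; M2 ships 60.)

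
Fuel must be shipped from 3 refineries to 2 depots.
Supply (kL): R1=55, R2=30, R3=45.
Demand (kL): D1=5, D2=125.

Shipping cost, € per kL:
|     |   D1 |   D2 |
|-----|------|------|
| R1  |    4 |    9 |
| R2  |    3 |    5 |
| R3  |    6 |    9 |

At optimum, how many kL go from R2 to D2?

Optimal shipments:
  R1→D1: 5 × €4 = €20
  R1→D2: 50 × €9 = €450
  R2→D2: 30 × €5 = €150
  R3→D2: 45 × €9 = €405
Total cost = €1025.
So R2→D2 carries 30 kL.

30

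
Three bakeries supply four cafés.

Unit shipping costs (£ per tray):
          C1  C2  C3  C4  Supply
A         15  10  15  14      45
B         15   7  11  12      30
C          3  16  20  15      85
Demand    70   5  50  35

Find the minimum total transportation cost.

1395

An optimal shipping plan:
  A→C2: 5 × £10 = £50
  A→C3: 20 × £15 = £300
  A→C4: 20 × £14 = £280
  B→C3: 30 × £11 = £330
  C→C1: 70 × £3 = £210
  C→C4: 15 × £15 = £225
Total = 50 + 300 + 280 + 330 + 210 + 225 = £1395.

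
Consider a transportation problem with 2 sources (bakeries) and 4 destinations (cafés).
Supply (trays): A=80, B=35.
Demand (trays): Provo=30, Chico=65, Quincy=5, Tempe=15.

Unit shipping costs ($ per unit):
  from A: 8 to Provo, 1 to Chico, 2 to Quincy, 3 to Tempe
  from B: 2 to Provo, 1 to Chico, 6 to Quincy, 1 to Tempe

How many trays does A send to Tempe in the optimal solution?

10

Optimal shipments:
  A->Chico: 65 × $1 = $65
  A->Quincy: 5 × $2 = $10
  A->Tempe: 10 × $3 = $30
  B->Provo: 30 × $2 = $60
  B->Tempe: 5 × $1 = $5
Total cost = $170.
So A→Tempe carries 10 trays.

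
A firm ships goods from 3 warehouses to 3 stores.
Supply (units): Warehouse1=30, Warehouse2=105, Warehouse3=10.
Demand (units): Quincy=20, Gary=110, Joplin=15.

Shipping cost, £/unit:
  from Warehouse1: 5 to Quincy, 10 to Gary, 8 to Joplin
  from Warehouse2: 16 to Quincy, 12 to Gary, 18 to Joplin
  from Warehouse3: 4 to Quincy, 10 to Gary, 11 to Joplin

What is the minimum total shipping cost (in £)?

A cheapest plan:
  Warehouse1→Quincy: 10 × £5 = £50
  Warehouse1→Gary: 5 × £10 = £50
  Warehouse1→Joplin: 15 × £8 = £120
  Warehouse2→Gary: 105 × £12 = £1260
  Warehouse3→Quincy: 10 × £4 = £40
Total = 50 + 50 + 120 + 1260 + 40 = £1520.
(Supply check: Warehouse1 ships 30; Warehouse2 ships 105; Warehouse3 ships 10.)

1520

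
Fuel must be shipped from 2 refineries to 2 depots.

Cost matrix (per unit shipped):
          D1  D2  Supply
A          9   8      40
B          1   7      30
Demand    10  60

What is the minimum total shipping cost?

470

An optimal shipping plan:
  A to D2: 40 × 8 = 320
  B to D1: 10 × 1 = 10
  B to D2: 20 × 7 = 140
Total = 320 + 10 + 140 = 470.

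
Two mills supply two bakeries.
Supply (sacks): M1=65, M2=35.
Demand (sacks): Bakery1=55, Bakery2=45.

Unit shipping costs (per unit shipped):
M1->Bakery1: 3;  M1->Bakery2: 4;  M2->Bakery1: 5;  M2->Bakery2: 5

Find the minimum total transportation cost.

380

A cheapest plan:
  M1 to Bakery1: 55 × 3 = 165
  M1 to Bakery2: 10 × 4 = 40
  M2 to Bakery2: 35 × 5 = 175
Total = 165 + 40 + 175 = 380.
(Supply check: M1 ships 65; M2 ships 35.)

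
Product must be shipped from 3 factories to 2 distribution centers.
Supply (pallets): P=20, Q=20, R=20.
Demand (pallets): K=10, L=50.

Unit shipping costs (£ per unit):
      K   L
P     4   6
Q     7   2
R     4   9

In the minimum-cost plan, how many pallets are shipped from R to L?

10

Optimal shipments:
  P->L: 20 × £6 = £120
  Q->L: 20 × £2 = £40
  R->K: 10 × £4 = £40
  R->L: 10 × £9 = £90
Total cost = £290.
So R→L carries 10 pallets.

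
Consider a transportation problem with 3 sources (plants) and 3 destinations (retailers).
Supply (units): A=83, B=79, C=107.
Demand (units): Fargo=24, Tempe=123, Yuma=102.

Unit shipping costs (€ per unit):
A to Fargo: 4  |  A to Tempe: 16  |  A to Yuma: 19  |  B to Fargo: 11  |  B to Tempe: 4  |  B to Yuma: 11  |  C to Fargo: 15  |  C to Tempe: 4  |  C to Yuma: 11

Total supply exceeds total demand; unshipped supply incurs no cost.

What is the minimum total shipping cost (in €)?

A cheapest plan:
  A→Fargo: 24 units
  A→Yuma: 39 units
  B→Tempe: 79 units
  C→Tempe: 44 units
  C→Yuma: 63 units
Total cost = €2022.
(Supply check: A ships 63; B ships 79; C ships 107.)

2022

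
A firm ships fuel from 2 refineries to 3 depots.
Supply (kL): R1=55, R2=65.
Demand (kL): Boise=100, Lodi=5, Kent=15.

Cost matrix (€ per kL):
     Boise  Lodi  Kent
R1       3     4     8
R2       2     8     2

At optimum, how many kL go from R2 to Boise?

50

Optimal shipments:
  R1→Boise: 50 × €3 = €150
  R1→Lodi: 5 × €4 = €20
  R2→Boise: 50 × €2 = €100
  R2→Kent: 15 × €2 = €30
Total cost = €300.
So R2→Boise carries 50 kL.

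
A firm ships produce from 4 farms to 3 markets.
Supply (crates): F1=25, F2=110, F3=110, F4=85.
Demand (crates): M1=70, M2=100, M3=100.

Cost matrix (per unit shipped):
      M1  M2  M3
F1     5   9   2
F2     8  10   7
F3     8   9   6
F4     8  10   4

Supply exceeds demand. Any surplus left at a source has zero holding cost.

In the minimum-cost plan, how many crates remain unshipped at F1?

Minimum-cost shipments:
  F1 to M1: 10 × 5 = 50
  F1 to M3: 15 × 2 = 30
  F2 to M1: 50 × 8 = 400
  F3 to M1: 10 × 8 = 80
  F3 to M2: 100 × 9 = 900
  F4 to M3: 85 × 4 = 340
Total cost = 1800.
F1 ships 25 of its 25, leaving 0.

0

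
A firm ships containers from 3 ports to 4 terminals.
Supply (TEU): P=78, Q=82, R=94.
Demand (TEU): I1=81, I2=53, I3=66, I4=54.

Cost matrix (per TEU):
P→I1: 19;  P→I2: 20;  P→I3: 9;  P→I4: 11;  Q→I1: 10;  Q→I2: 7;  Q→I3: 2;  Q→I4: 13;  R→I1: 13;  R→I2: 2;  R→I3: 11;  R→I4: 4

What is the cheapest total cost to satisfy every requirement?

1810

One minimum-cost allocation:
  P→I3: 65 × 9 = 585
  P→I4: 13 × 11 = 143
  Q→I1: 81 × 10 = 810
  Q→I3: 1 × 2 = 2
  R→I2: 53 × 2 = 106
  R→I4: 41 × 4 = 164
Total = 585 + 143 + 810 + 2 + 106 + 164 = 1810.
(Supply check: P ships 78; Q ships 82; R ships 94.)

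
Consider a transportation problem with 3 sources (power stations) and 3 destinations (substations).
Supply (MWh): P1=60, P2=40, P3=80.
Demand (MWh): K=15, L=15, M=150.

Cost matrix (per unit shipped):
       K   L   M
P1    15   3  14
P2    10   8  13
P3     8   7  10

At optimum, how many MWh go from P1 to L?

Solving gives:
  P1→L: 15 MWh
  P1→M: 45 MWh
  P2→K: 15 MWh
  P2→M: 25 MWh
  P3→M: 80 MWh
Total cost = 1950.
So P1→L carries 15 MWh.

15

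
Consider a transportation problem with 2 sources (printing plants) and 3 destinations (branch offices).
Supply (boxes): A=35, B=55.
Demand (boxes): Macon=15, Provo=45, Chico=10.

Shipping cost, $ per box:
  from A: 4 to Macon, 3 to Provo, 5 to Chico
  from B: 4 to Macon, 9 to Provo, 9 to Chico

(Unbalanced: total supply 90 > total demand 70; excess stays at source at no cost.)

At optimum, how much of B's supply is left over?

20

Minimum-cost shipments:
  A–Provo: 35 × $3 = $105
  B–Macon: 15 × $4 = $60
  B–Provo: 10 × $9 = $90
  B–Chico: 10 × $9 = $90
Total cost = $345.
B ships 35 of its 55, leaving 20.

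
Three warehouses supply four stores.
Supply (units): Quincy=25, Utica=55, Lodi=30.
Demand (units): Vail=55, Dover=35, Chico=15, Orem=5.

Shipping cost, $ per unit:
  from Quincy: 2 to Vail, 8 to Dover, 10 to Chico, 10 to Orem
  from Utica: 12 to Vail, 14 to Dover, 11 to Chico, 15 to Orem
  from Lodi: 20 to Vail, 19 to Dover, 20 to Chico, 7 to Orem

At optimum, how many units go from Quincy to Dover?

Solving gives:
  Quincy→Vail: 25 × $2 = $50
  Utica→Vail: 30 × $12 = $360
  Utica→Dover: 10 × $14 = $140
  Utica→Chico: 15 × $11 = $165
  Lodi→Dover: 25 × $19 = $475
  Lodi→Orem: 5 × $7 = $35
Total cost = $1225.
The route Quincy→Dover is not used.

0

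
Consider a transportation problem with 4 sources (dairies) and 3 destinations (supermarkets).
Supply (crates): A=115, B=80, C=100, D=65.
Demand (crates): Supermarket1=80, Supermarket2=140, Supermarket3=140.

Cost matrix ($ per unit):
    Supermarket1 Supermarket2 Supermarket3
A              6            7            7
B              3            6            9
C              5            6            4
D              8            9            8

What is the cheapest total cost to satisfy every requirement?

1990

A cheapest plan:
  A–Supermarket2: 115 × $7 = $805
  B–Supermarket1: 80 × $3 = $240
  C–Supermarket3: 100 × $4 = $400
  D–Supermarket2: 25 × $9 = $225
  D–Supermarket3: 40 × $8 = $320
Total = 805 + 240 + 400 + 225 + 320 = $1990.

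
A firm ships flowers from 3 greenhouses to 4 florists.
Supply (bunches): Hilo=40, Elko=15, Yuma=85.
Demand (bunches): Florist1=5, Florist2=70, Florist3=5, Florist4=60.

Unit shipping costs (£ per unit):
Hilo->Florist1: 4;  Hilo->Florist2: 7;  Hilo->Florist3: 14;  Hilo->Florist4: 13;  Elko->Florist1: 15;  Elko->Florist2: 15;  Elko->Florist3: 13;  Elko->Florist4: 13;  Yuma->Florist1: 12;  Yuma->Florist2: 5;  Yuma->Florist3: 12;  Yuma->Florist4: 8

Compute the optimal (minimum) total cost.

1035

Optimal allocation:
  Hilo to Florist1: 5 × £4 = £20
  Hilo to Florist2: 35 × £7 = £245
  Elko to Florist3: 5 × £13 = £65
  Elko to Florist4: 10 × £13 = £130
  Yuma to Florist2: 35 × £5 = £175
  Yuma to Florist4: 50 × £8 = £400
Total = 20 + 245 + 65 + 130 + 175 + 400 = £1035.
(Supply check: Hilo ships 40; Elko ships 15; Yuma ships 85.)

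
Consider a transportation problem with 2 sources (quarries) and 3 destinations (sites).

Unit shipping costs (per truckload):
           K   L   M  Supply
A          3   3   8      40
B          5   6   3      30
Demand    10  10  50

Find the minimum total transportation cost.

310

Optimal allocation:
  A–K: 10 × 3 = 30
  A–L: 10 × 3 = 30
  A–M: 20 × 8 = 160
  B–M: 30 × 3 = 90
Total = 30 + 30 + 160 + 90 = 310.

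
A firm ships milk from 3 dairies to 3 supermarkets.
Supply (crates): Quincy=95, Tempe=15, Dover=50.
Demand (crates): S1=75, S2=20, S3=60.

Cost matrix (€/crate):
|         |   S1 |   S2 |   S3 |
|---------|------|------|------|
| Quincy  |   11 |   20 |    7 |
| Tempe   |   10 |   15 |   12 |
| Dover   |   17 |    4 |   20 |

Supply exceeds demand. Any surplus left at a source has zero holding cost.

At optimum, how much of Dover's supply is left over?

5

Minimum-cost shipments:
  Quincy–S1: 35 × €11 = €385
  Quincy–S3: 60 × €7 = €420
  Tempe–S1: 15 × €10 = €150
  Dover–S1: 25 × €17 = €425
  Dover–S2: 20 × €4 = €80
Total cost = €1460.
Dover ships 45 of its 50, leaving 5.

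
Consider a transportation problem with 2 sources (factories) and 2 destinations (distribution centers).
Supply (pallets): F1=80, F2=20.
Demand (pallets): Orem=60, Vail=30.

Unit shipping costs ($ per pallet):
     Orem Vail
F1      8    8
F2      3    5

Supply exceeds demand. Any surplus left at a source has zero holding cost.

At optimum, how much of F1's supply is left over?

10

Minimum-cost shipments:
  F1–Orem: 40 × $8 = $320
  F1–Vail: 30 × $8 = $240
  F2–Orem: 20 × $3 = $60
Total cost = $620.
F1 ships 70 of its 80, leaving 10.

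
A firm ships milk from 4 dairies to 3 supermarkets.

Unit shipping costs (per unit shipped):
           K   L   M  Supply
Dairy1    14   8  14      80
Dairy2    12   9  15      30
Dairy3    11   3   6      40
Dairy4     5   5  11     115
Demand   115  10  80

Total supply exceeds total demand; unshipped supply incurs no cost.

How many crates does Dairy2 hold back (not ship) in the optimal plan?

30

An optimal plan:
  Dairy1 to L: 10 × 8 = 80
  Dairy1 to M: 40 × 14 = 560
  Dairy3 to M: 40 × 6 = 240
  Dairy4 to K: 115 × 5 = 575
Total cost = 1455.
Dairy2 ships 0 of its 30, leaving 30.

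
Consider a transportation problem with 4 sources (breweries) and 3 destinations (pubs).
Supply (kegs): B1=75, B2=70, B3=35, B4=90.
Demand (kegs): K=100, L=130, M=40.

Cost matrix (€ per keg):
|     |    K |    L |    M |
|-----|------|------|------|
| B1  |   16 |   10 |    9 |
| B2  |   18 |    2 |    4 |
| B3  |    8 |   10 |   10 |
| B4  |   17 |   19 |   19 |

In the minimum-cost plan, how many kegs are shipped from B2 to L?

Solving gives:
  B1→L: 35 × €10 = €350
  B1→M: 40 × €9 = €360
  B2→L: 70 × €2 = €140
  B3→K: 35 × €8 = €280
  B4→K: 65 × €17 = €1105
  B4→L: 25 × €19 = €475
Total cost = €2710.
So B2→L carries 70 kegs.

70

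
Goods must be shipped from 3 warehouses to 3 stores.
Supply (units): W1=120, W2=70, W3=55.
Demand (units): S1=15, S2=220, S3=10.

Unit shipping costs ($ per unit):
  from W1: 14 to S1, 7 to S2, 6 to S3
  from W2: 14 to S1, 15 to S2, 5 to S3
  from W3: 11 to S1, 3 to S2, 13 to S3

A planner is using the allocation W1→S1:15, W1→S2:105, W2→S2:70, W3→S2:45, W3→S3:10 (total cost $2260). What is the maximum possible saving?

320

Current plan cost = 15·14 + 105·7 + 70·15 + 45·3 + 10·13 = $2260.
Optimal plan:
  W1->S2: 120 × $7 = $840
  W2->S1: 15 × $14 = $210
  W2->S2: 45 × $15 = $675
  W2->S3: 10 × $5 = $50
  W3->S2: 55 × $3 = $165
Optimal cost = $1940.
Saving = 2260 − 1940 = $320.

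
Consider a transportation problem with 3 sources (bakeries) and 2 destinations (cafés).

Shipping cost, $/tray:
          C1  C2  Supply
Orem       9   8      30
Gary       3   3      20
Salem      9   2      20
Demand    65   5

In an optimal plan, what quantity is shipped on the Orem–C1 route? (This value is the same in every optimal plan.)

30

The minimum-cost plan:
  Orem→C1: 30 × $9 = $270
  Gary→C1: 20 × $3 = $60
  Salem→C1: 15 × $9 = $135
  Salem→C2: 5 × $2 = $10
Total cost = $475.
So Orem→C1 carries 30 trays.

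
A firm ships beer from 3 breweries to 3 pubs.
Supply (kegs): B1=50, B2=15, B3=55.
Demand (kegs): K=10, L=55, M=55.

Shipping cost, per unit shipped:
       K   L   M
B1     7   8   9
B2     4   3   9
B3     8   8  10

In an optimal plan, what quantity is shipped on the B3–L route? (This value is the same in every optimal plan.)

40

Optimal shipments:
  B1→M: 50 × 9 = 450
  B2→L: 15 × 3 = 45
  B3→K: 10 × 8 = 80
  B3→L: 40 × 8 = 320
  B3→M: 5 × 10 = 50
Total cost = 945.
So B3→L carries 40 kegs.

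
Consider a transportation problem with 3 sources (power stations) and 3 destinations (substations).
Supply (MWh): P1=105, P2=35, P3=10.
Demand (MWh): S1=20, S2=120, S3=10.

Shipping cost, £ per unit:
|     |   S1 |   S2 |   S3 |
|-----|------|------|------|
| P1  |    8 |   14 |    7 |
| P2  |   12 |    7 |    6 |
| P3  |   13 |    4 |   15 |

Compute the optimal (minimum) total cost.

An optimal shipping plan:
  P1 to S1: 20 × £8 = £160
  P1 to S2: 75 × £14 = £1050
  P1 to S3: 10 × £7 = £70
  P2 to S2: 35 × £7 = £245
  P3 to S2: 10 × £4 = £40
Total = 160 + 1050 + 70 + 245 + 40 = £1565.
(Supply check: P1 ships 105; P2 ships 35; P3 ships 10.)

1565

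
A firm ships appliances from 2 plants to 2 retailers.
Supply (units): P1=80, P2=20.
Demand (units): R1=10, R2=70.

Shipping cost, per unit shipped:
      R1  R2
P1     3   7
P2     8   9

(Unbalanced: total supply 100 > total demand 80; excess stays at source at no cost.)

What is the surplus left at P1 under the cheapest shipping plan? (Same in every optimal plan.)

0

An optimal plan:
  P1 to R1: 10 × 3 = 30
  P1 to R2: 70 × 7 = 490
Total cost = 520.
P1 ships 80 of its 80, leaving 0.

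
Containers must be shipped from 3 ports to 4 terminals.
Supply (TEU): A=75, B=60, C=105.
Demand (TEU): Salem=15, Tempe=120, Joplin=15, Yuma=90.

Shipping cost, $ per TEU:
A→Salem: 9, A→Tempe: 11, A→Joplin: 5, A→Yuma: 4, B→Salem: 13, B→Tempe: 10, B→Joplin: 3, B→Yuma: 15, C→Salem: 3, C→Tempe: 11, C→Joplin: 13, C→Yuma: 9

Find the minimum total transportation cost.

1800

One minimum-cost allocation:
  A→Yuma: 75 × $4 = $300
  B→Tempe: 45 × $10 = $450
  B→Joplin: 15 × $3 = $45
  C→Salem: 15 × $3 = $45
  C→Tempe: 75 × $11 = $825
  C→Yuma: 15 × $9 = $135
Total = 300 + 450 + 45 + 45 + 825 + 135 = $1800.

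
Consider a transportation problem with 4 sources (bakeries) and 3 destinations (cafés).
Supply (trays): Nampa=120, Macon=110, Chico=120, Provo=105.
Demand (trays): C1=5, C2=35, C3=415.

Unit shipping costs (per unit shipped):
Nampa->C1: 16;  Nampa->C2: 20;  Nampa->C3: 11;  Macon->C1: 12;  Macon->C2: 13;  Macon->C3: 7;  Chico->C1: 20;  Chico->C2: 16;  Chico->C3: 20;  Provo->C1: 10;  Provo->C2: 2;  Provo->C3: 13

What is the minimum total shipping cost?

An optimal shipping plan:
  Nampa->C3: 120 × 11 = 1320
  Macon->C3: 110 × 7 = 770
  Chico->C3: 120 × 20 = 2400
  Provo->C1: 5 × 10 = 50
  Provo->C2: 35 × 2 = 70
  Provo->C3: 65 × 13 = 845
Total = 1320 + 770 + 2400 + 50 + 70 + 845 = 5455.

5455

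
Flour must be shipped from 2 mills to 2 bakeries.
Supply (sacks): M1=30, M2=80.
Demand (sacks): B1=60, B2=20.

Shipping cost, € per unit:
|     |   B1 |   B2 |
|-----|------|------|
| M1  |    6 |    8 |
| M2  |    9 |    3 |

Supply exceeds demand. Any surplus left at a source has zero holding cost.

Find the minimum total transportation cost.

An optimal shipping plan:
  M1→B1: 30 × €6 = €180
  M2→B1: 30 × €9 = €270
  M2→B2: 20 × €3 = €60
Total = 180 + 270 + 60 = €510.

510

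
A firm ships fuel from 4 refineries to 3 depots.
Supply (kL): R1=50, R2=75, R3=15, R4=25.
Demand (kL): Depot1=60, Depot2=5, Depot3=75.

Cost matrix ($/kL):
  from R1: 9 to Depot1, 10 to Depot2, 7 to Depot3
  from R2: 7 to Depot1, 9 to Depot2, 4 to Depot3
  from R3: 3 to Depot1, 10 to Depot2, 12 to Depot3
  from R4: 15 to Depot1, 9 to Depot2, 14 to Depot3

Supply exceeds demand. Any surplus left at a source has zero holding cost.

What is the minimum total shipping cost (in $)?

795

One minimum-cost allocation:
  R1–Depot1: 45 × $9 = $405
  R2–Depot3: 75 × $4 = $300
  R3–Depot1: 15 × $3 = $45
  R4–Depot2: 5 × $9 = $45
Total = 405 + 300 + 45 + 45 = $795.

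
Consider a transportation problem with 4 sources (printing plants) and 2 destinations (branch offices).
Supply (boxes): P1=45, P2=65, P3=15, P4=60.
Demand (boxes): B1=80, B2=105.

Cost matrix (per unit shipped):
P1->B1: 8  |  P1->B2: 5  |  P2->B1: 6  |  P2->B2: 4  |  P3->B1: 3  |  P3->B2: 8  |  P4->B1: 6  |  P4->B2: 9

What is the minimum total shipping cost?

900

Optimal allocation:
  P1–B2: 45 × 5 = 225
  P2–B1: 5 × 6 = 30
  P2–B2: 60 × 4 = 240
  P3–B1: 15 × 3 = 45
  P4–B1: 60 × 6 = 360
Total = 225 + 30 + 240 + 45 + 360 = 900.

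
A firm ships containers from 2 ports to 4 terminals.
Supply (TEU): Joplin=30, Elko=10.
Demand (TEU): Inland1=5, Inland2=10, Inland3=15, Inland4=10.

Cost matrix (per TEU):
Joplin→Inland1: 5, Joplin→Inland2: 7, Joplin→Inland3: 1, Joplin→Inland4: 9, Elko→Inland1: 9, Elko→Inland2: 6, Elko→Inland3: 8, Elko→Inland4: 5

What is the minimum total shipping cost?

One minimum-cost allocation:
  Joplin->Inland1: 5 TEU
  Joplin->Inland2: 10 TEU
  Joplin->Inland3: 15 TEU
  Elko->Inland4: 10 TEU
Total cost = 160.

160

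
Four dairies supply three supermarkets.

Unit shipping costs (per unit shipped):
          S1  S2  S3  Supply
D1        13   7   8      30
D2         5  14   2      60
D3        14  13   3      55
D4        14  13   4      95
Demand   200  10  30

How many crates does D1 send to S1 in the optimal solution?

Optimal shipments:
  D1→S1: 20 × 13 = 260
  D1→S2: 10 × 7 = 70
  D2→S1: 60 × 5 = 300
  D3→S1: 25 × 14 = 350
  D3→S3: 30 × 3 = 90
  D4→S1: 95 × 14 = 1330
Total cost = 2400.
So D1→S1 carries 20 crates.

20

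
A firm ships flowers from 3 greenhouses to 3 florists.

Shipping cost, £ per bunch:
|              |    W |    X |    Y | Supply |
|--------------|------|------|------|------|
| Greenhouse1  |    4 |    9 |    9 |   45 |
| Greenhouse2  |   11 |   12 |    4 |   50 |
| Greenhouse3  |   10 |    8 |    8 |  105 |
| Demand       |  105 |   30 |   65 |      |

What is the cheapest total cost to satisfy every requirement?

Optimal allocation:
  Greenhouse1 to W: 45 bunches
  Greenhouse2 to Y: 50 bunches
  Greenhouse3 to W: 60 bunches
  Greenhouse3 to X: 30 bunches
  Greenhouse3 to Y: 15 bunches
Total cost = £1340.
(Supply check: Greenhouse1 ships 45; Greenhouse2 ships 50; Greenhouse3 ships 105.)

1340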